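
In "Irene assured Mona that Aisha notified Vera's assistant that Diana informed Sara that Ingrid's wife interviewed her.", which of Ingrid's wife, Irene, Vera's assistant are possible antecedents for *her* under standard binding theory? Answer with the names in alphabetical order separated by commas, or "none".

Irene, Vera's assistant

*her* is a pronoun; Principle B requires it to be free in its binding domain — the clause headed by 'interviewed'.
— Ingrid's wife: subject of the clause headed by 'interviewed'; c-commands the pronoun within its binding domain — blocked (Principle B).
— Irene: subject of the matrix clause; c-commands the pronoun but lies outside its binding domain — allowed.
— Vera's assistant: object of the clause headed by 'notified'; c-commands the pronoun but lies outside its binding domain — allowed.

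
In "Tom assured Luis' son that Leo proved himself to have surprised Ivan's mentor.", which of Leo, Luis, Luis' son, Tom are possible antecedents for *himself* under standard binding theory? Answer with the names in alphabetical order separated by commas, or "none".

Leo

*himself* is a reflexive; Principle A requires it to be bound within its binding domain — the clause headed by 'proved'.
— Leo: subject of the clause headed by 'proved'; c-commands the reflexive within its binding domain — allowed (Principle A).
— Luis: possessor inside the object DP of the matrix clause; does not c-command the reflexive — cannot bind it (Principle A).
— Luis' son: object of the matrix clause; c-commands the reflexive but lies outside its binding domain — cannot bind it (Principle A).
— Tom: subject of the matrix clause; c-commands the reflexive but lies outside its binding domain — cannot bind it (Principle A).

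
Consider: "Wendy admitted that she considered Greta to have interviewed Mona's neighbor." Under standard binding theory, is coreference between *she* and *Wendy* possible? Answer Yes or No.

Yes

*Wendy* is an R-expression; Principle C requires it to be free (not bound by any c-commanding expression).
— she: subject of the clause headed by 'considered'; the pronoun does not c-command the R-expression — coreference allowed.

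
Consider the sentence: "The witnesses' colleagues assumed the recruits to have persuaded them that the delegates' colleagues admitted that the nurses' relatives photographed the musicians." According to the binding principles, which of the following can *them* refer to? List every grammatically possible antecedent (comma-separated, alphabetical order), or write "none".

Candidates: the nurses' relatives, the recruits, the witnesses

*them* is a pronoun; Principle B requires it to be free in its binding domain — the clause headed by 'persuaded'.
— the nurses' relatives: subject of the clause headed by 'photographed'; is c-commanded by the pronoun; coreference would bind this R-expression — blocked (Principle C).
— the recruits: subject of the clause headed by 'persuaded'; c-commands the pronoun within its binding domain — blocked (Principle B).
— the witnesses: possessor inside the subject DP of the matrix clause; does not c-command the pronoun — Principle B does not apply; allowed.

the witnesses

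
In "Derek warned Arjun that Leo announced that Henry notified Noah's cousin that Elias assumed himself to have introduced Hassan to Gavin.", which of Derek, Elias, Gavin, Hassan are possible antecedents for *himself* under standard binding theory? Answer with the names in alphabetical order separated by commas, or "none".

*himself* is a reflexive; Principle A requires it to be bound within its binding domain — the clause headed by 'assumed'.
— Derek: subject of the matrix clause; c-commands the reflexive but lies outside its binding domain — cannot bind it (Principle A).
— Elias: subject of the clause headed by 'assumed'; c-commands the reflexive within its binding domain — allowed (Principle A).
— Gavin: second object of the clause headed by 'introduced'; does not c-command the reflexive — cannot bind it (Principle A).
— Hassan: object of the clause headed by 'introduced'; does not c-command the reflexive — cannot bind it (Principle A).

Elias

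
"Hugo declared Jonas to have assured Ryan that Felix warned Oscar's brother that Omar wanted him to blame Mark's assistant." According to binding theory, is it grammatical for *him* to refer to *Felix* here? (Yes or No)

Yes

*Felix* is an R-expression; Principle C requires it to be free (not bound by any c-commanding expression).
— him: subject of the clause headed by 'blame'; the pronoun does not c-command the R-expression — coreference allowed.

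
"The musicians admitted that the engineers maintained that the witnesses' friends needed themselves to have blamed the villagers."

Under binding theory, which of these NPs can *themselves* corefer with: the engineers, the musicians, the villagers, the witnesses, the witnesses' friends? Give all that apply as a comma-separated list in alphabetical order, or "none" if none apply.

*themselves* is a reflexive; Principle A requires it to be bound within its binding domain — the clause headed by 'needed'.
— the engineers: subject of the clause headed by 'maintained'; c-commands the reflexive but lies outside its binding domain — cannot bind it (Principle A).
— the musicians: subject of the matrix clause; c-commands the reflexive but lies outside its binding domain — cannot bind it (Principle A).
— the villagers: object of the clause headed by 'blamed'; does not c-command the reflexive — cannot bind it (Principle A).
— the witnesses: possessor inside the subject DP of the clause headed by 'needed'; does not c-command the reflexive — cannot bind it (Principle A).
— the witnesses' friends: subject of the clause headed by 'needed'; c-commands the reflexive within its binding domain — allowed (Principle A).

the witnesses' friends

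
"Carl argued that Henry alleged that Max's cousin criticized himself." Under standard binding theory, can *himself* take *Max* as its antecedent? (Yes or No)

*himself* is a reflexive; Principle A requires it to be bound within its binding domain — the clause headed by 'criticized'.
— Max: possessor inside the subject DP of the clause headed by 'criticized'; does not c-command the reflexive — cannot bind it (Principle A).

No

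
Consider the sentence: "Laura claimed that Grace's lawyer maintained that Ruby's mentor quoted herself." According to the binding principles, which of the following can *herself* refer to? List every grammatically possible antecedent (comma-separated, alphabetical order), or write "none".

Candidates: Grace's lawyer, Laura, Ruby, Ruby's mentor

*herself* is a reflexive; Principle A requires it to be bound within its binding domain — the clause headed by 'quoted'.
— Grace's lawyer: subject of the clause headed by 'maintained'; c-commands the reflexive but lies outside its binding domain — cannot bind it (Principle A).
— Laura: subject of the matrix clause; c-commands the reflexive but lies outside its binding domain — cannot bind it (Principle A).
— Ruby: possessor inside the subject DP of the clause headed by 'quoted'; does not c-command the reflexive — cannot bind it (Principle A).
— Ruby's mentor: subject of the clause headed by 'quoted'; c-commands the reflexive within its binding domain — allowed (Principle A).

Ruby's mentor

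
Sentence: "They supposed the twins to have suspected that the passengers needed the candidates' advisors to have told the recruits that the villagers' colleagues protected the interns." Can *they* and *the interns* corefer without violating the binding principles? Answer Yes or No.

*the interns* is an R-expression; Principle C requires it to be free (not bound by any c-commanding expression).
— they: subject of the matrix clause; the pronoun c-commands the R-expression — coreference blocked (Principle C).

No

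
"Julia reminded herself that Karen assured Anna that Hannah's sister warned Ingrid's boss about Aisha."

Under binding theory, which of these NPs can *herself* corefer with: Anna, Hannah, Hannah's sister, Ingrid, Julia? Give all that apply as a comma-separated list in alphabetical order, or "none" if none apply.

Julia

*herself* is a reflexive; Principle A requires it to be bound within its binding domain — the matrix clause.
— Anna: object of the clause headed by 'assured'; does not c-command the reflexive — cannot bind it (Principle A).
— Hannah: possessor inside the subject DP of the clause headed by 'warned'; does not c-command the reflexive — cannot bind it (Principle A).
— Hannah's sister: subject of the clause headed by 'warned'; does not c-command the reflexive — cannot bind it (Principle A).
— Ingrid: possessor inside the object DP of the clause headed by 'warned'; does not c-command the reflexive — cannot bind it (Principle A).
— Julia: subject of the matrix clause; c-commands the reflexive within its binding domain — allowed (Principle A).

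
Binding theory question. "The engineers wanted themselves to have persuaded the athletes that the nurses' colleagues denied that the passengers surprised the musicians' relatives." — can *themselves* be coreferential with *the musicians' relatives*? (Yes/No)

No

*themselves* is a reflexive; Principle A requires it to be bound within its binding domain — the matrix clause.
— the musicians' relatives: object of the clause headed by 'surprised'; does not c-command the reflexive — cannot bind it (Principle A).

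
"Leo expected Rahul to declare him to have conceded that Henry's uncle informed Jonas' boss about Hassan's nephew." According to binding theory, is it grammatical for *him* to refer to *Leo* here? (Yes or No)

*Leo* is an R-expression; Principle C requires it to be free (not bound by any c-commanding expression).
— him: subject of the clause headed by 'conceded'; the pronoun does not c-command the R-expression — coreference allowed.

Yes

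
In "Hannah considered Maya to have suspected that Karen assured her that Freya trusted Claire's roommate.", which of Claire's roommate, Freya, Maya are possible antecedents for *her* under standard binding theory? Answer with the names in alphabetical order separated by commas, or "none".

Maya

*her* is a pronoun; Principle B requires it to be free in its binding domain — the clause headed by 'assured'.
— Claire's roommate: object of the clause headed by 'trusted'; is c-commanded by the pronoun; coreference would bind this R-expression — blocked (Principle C).
— Freya: subject of the clause headed by 'trusted'; is c-commanded by the pronoun; coreference would bind this R-expression — blocked (Principle C).
— Maya: subject of the clause headed by 'suspected'; c-commands the pronoun but lies outside its binding domain — allowed.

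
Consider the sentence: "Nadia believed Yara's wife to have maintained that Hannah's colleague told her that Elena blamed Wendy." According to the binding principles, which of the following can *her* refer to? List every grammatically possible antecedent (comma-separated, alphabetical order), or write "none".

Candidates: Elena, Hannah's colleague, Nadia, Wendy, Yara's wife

*her* is a pronoun; Principle B requires it to be free in its binding domain — the clause headed by 'told'.
— Elena: subject of the clause headed by 'blamed'; is c-commanded by the pronoun; coreference would bind this R-expression — blocked (Principle C).
— Hannah's colleague: subject of the clause headed by 'told'; c-commands the pronoun within its binding domain — blocked (Principle B).
— Nadia: subject of the matrix clause; c-commands the pronoun but lies outside its binding domain — allowed.
— Wendy: object of the clause headed by 'blamed'; is c-commanded by the pronoun; coreference would bind this R-expression — blocked (Principle C).
— Yara's wife: subject of the clause headed by 'maintained'; c-commands the pronoun but lies outside its binding domain — allowed.

Nadia, Yara's wife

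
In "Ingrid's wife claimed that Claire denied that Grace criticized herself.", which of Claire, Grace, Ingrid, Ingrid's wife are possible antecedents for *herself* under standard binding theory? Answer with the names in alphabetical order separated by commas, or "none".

*herself* is a reflexive; Principle A requires it to be bound within its binding domain — the clause headed by 'criticized'.
— Claire: subject of the clause headed by 'denied'; c-commands the reflexive but lies outside its binding domain — cannot bind it (Principle A).
— Grace: subject of the clause headed by 'criticized'; c-commands the reflexive within its binding domain — allowed (Principle A).
— Ingrid: possessor inside the subject DP of the matrix clause; does not c-command the reflexive — cannot bind it (Principle A).
— Ingrid's wife: subject of the matrix clause; c-commands the reflexive but lies outside its binding domain — cannot bind it (Principle A).

Grace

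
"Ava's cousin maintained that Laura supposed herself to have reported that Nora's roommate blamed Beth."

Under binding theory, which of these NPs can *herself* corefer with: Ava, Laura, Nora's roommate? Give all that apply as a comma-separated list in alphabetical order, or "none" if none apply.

*herself* is a reflexive; Principle A requires it to be bound within its binding domain — the clause headed by 'supposed'.
— Ava: possessor inside the subject DP of the matrix clause; does not c-command the reflexive — cannot bind it (Principle A).
— Laura: subject of the clause headed by 'supposed'; c-commands the reflexive within its binding domain — allowed (Principle A).
— Nora's roommate: subject of the clause headed by 'blamed'; does not c-command the reflexive — cannot bind it (Principle A).

Laura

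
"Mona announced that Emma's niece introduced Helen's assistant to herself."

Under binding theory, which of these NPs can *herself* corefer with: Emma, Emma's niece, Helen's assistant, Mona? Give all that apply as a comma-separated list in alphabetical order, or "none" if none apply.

Emma's niece, Helen's assistant

*herself* is a reflexive; Principle A requires it to be bound within its binding domain — the clause headed by 'introduced'.
— Emma: possessor inside the subject DP of the clause headed by 'introduced'; does not c-command the reflexive — cannot bind it (Principle A).
— Emma's niece: subject of the clause headed by 'introduced'; c-commands the reflexive within its binding domain — allowed (Principle A).
— Helen's assistant: object of the clause headed by 'introduced'; c-commands the reflexive within its binding domain — allowed (Principle A).
— Mona: subject of the matrix clause; c-commands the reflexive but lies outside its binding domain — cannot bind it (Principle A).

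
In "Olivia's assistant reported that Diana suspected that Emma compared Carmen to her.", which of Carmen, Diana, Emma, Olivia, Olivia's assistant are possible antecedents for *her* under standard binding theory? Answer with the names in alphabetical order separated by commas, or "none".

Diana, Olivia, Olivia's assistant

*her* is a pronoun; Principle B requires it to be free in its binding domain — the clause headed by 'compared'.
— Carmen: object of the clause headed by 'compared'; c-commands the pronoun within its binding domain — blocked (Principle B).
— Diana: subject of the clause headed by 'suspected'; c-commands the pronoun but lies outside its binding domain — allowed.
— Emma: subject of the clause headed by 'compared'; c-commands the pronoun within its binding domain — blocked (Principle B).
— Olivia: possessor inside the subject DP of the matrix clause; does not c-command the pronoun — Principle B does not apply; allowed.
— Olivia's assistant: subject of the matrix clause; c-commands the pronoun but lies outside its binding domain — allowed.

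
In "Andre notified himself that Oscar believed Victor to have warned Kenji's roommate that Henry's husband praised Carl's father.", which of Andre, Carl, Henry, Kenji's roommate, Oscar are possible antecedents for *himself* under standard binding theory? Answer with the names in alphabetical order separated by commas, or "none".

*himself* is a reflexive; Principle A requires it to be bound within its binding domain — the matrix clause.
— Andre: subject of the matrix clause; c-commands the reflexive within its binding domain — allowed (Principle A).
— Carl: possessor inside the object DP of the clause headed by 'praised'; does not c-command the reflexive — cannot bind it (Principle A).
— Henry: possessor inside the subject DP of the clause headed by 'praised'; does not c-command the reflexive — cannot bind it (Principle A).
— Kenji's roommate: object of the clause headed by 'warned'; does not c-command the reflexive — cannot bind it (Principle A).
— Oscar: subject of the clause headed by 'believed'; does not c-command the reflexive — cannot bind it (Principle A).

Andre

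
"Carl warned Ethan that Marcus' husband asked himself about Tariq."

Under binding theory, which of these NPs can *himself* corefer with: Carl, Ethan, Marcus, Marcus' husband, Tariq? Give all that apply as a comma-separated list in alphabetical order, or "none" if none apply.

Marcus' husband

*himself* is a reflexive; Principle A requires it to be bound within its binding domain — the clause headed by 'asked'.
— Carl: subject of the matrix clause; c-commands the reflexive but lies outside its binding domain — cannot bind it (Principle A).
— Ethan: object of the matrix clause; c-commands the reflexive but lies outside its binding domain — cannot bind it (Principle A).
— Marcus: possessor inside the subject DP of the clause headed by 'asked'; does not c-command the reflexive — cannot bind it (Principle A).
— Marcus' husband: subject of the clause headed by 'asked'; c-commands the reflexive within its binding domain — allowed (Principle A).
— Tariq: second object of the clause headed by 'asked'; does not c-command the reflexive — cannot bind it (Principle A).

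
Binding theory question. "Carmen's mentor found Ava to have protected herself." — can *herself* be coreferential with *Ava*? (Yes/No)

Yes

*herself* is a reflexive; Principle A requires it to be bound within its binding domain — the clause headed by 'protected'.
— Ava: subject of the clause headed by 'protected'; c-commands the reflexive within its binding domain — allowed (Principle A).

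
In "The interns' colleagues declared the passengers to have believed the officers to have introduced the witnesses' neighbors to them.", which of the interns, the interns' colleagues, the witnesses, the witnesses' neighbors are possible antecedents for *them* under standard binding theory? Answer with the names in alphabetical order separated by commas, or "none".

*them* is a pronoun; Principle B requires it to be free in its binding domain — the clause headed by 'introduced'.
— the interns: possessor inside the subject DP of the matrix clause; does not c-command the pronoun — Principle B does not apply; allowed.
— the interns' colleagues: subject of the matrix clause; c-commands the pronoun but lies outside its binding domain — allowed.
— the witnesses: possessor inside the object DP of the clause headed by 'introduced'; does not c-command the pronoun — Principle B does not apply; allowed.
— the witnesses' neighbors: object of the clause headed by 'introduced'; c-commands the pronoun within its binding domain — blocked (Principle B).

the interns, the interns' colleagues, the witnesses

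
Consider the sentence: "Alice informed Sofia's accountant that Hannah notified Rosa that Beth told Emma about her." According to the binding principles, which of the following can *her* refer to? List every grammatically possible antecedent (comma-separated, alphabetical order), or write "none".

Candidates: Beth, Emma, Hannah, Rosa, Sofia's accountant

*her* is a pronoun; Principle B requires it to be free in its binding domain — the clause headed by 'told'.
— Beth: subject of the clause headed by 'told'; c-commands the pronoun within its binding domain — blocked (Principle B).
— Emma: object of the clause headed by 'told'; c-commands the pronoun within its binding domain — blocked (Principle B).
— Hannah: subject of the clause headed by 'notified'; c-commands the pronoun but lies outside its binding domain — allowed.
— Rosa: object of the clause headed by 'notified'; c-commands the pronoun but lies outside its binding domain — allowed.
— Sofia's accountant: object of the matrix clause; c-commands the pronoun but lies outside its binding domain — allowed.

Hannah, Rosa, Sofia's accountant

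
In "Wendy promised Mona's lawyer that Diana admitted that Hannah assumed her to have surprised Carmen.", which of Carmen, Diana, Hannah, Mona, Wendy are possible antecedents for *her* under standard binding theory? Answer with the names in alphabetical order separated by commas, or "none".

*her* is a pronoun; Principle B requires it to be free in its binding domain — the clause headed by 'assumed'.
— Carmen: object of the clause headed by 'surprised'; is c-commanded by the pronoun; coreference would bind this R-expression — blocked (Principle C).
— Diana: subject of the clause headed by 'admitted'; c-commands the pronoun but lies outside its binding domain — allowed.
— Hannah: subject of the clause headed by 'assumed'; c-commands the pronoun within its binding domain — blocked (Principle B).
— Mona: possessor inside the object DP of the matrix clause; does not c-command the pronoun — Principle B does not apply; allowed.
— Wendy: subject of the matrix clause; c-commands the pronoun but lies outside its binding domain — allowed.

Diana, Mona, Wendy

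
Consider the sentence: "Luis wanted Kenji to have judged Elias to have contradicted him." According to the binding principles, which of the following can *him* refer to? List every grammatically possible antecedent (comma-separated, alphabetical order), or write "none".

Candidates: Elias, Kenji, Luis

Kenji, Luis

*him* is a pronoun; Principle B requires it to be free in its binding domain — the clause headed by 'contradicted'.
— Elias: subject of the clause headed by 'contradicted'; c-commands the pronoun within its binding domain — blocked (Principle B).
— Kenji: subject of the clause headed by 'judged'; c-commands the pronoun but lies outside its binding domain — allowed.
— Luis: subject of the matrix clause; c-commands the pronoun but lies outside its binding domain — allowed.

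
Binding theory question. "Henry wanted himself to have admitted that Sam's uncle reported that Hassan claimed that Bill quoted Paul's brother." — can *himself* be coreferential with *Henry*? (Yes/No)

Yes

*himself* is a reflexive; Principle A requires it to be bound within its binding domain — the matrix clause.
— Henry: subject of the matrix clause; c-commands the reflexive within its binding domain — allowed (Principle A).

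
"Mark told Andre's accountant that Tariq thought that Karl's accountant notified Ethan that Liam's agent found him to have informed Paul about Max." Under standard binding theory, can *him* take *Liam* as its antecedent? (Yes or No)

Yes

*him* is a pronoun; Principle B requires it to be free in its binding domain — the clause headed by 'found'.
— Liam: possessor inside the subject DP of the clause headed by 'found'; does not c-command the pronoun — Principle B does not apply; allowed.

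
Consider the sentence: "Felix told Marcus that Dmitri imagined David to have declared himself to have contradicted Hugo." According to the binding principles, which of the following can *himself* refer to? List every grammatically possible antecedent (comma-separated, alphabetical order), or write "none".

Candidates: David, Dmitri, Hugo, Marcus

*himself* is a reflexive; Principle A requires it to be bound within its binding domain — the clause headed by 'declared'.
— David: subject of the clause headed by 'declared'; c-commands the reflexive within its binding domain — allowed (Principle A).
— Dmitri: subject of the clause headed by 'imagined'; c-commands the reflexive but lies outside its binding domain — cannot bind it (Principle A).
— Hugo: object of the clause headed by 'contradicted'; does not c-command the reflexive — cannot bind it (Principle A).
— Marcus: object of the matrix clause; c-commands the reflexive but lies outside its binding domain — cannot bind it (Principle A).

David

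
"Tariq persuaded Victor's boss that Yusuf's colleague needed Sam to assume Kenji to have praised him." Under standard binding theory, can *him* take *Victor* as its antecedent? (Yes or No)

Yes

*him* is a pronoun; Principle B requires it to be free in its binding domain — the clause headed by 'praised'.
— Victor: possessor inside the object DP of the matrix clause; does not c-command the pronoun — Principle B does not apply; allowed.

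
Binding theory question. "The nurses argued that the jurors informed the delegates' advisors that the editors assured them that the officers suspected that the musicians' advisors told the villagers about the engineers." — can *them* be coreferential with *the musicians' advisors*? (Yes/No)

No

*them* is a pronoun; Principle B requires it to be free in its binding domain — the clause headed by 'assured'.
— the musicians' advisors: subject of the clause headed by 'told'; is c-commanded by the pronoun; coreference would bind this R-expression — blocked (Principle C).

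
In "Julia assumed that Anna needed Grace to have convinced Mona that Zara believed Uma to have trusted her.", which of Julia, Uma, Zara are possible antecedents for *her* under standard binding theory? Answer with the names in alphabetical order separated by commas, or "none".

Julia, Zara

*her* is a pronoun; Principle B requires it to be free in its binding domain — the clause headed by 'trusted'.
— Julia: subject of the matrix clause; c-commands the pronoun but lies outside its binding domain — allowed.
— Uma: subject of the clause headed by 'trusted'; c-commands the pronoun within its binding domain — blocked (Principle B).
— Zara: subject of the clause headed by 'believed'; c-commands the pronoun but lies outside its binding domain — allowed.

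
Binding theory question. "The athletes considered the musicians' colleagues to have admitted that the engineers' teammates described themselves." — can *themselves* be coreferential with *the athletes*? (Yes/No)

*themselves* is a reflexive; Principle A requires it to be bound within its binding domain — the clause headed by 'described'.
— the athletes: subject of the matrix clause; c-commands the reflexive but lies outside its binding domain — cannot bind it (Principle A).

No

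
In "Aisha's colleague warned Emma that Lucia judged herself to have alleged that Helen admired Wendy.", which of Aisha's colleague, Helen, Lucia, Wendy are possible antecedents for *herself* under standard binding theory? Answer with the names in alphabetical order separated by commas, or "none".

*herself* is a reflexive; Principle A requires it to be bound within its binding domain — the clause headed by 'judged'.
— Aisha's colleague: subject of the matrix clause; c-commands the reflexive but lies outside its binding domain — cannot bind it (Principle A).
— Helen: subject of the clause headed by 'admired'; does not c-command the reflexive — cannot bind it (Principle A).
— Lucia: subject of the clause headed by 'judged'; c-commands the reflexive within its binding domain — allowed (Principle A).
— Wendy: object of the clause headed by 'admired'; does not c-command the reflexive — cannot bind it (Principle A).

Lucia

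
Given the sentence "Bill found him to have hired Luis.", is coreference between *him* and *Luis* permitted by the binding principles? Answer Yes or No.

No

*him* is a pronoun; Principle B requires it to be free in its binding domain — the matrix clause.
— Luis: object of the clause headed by 'hired'; is c-commanded by the pronoun; coreference would bind this R-expression — blocked (Principle C).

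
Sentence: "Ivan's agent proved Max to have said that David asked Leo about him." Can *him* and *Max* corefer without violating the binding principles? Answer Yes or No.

Yes

*Max* is an R-expression; Principle C requires it to be free (not bound by any c-commanding expression).
— him: second object of the clause headed by 'asked'; the pronoun does not c-command the R-expression — coreference allowed.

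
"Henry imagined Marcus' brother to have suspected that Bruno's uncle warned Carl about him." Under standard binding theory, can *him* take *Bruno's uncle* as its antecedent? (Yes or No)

*him* is a pronoun; Principle B requires it to be free in its binding domain — the clause headed by 'warned'.
— Bruno's uncle: subject of the clause headed by 'warned'; c-commands the pronoun within its binding domain — blocked (Principle B).

No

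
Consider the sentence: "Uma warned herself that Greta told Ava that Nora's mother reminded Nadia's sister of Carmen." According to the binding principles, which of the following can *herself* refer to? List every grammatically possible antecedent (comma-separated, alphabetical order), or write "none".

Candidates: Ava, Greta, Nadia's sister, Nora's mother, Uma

Uma

*herself* is a reflexive; Principle A requires it to be bound within its binding domain — the matrix clause.
— Ava: object of the clause headed by 'told'; does not c-command the reflexive — cannot bind it (Principle A).
— Greta: subject of the clause headed by 'told'; does not c-command the reflexive — cannot bind it (Principle A).
— Nadia's sister: object of the clause headed by 'reminded'; does not c-command the reflexive — cannot bind it (Principle A).
— Nora's mother: subject of the clause headed by 'reminded'; does not c-command the reflexive — cannot bind it (Principle A).
— Uma: subject of the matrix clause; c-commands the reflexive within its binding domain — allowed (Principle A).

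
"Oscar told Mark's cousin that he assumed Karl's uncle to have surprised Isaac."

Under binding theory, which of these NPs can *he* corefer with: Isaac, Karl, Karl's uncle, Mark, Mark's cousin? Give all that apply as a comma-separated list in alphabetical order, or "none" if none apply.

Mark, Mark's cousin

*he* is a pronoun; Principle B requires it to be free in its binding domain — the clause headed by 'assumed'.
— Isaac: object of the clause headed by 'surprised'; is c-commanded by the pronoun; coreference would bind this R-expression — blocked (Principle C).
— Karl: possessor inside the subject DP of the clause headed by 'surprised'; is c-commanded by the pronoun; coreference would bind this R-expression — blocked (Principle C).
— Karl's uncle: subject of the clause headed by 'surprised'; is c-commanded by the pronoun; coreference would bind this R-expression — blocked (Principle C).
— Mark: possessor inside the object DP of the matrix clause; does not c-command the pronoun — Principle B does not apply; allowed.
— Mark's cousin: object of the matrix clause; c-commands the pronoun but lies outside its binding domain — allowed.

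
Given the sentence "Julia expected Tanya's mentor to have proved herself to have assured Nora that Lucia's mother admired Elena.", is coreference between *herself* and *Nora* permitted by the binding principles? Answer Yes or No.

No

*herself* is a reflexive; Principle A requires it to be bound within its binding domain — the clause headed by 'proved'.
— Nora: object of the clause headed by 'assured'; does not c-command the reflexive — cannot bind it (Principle A).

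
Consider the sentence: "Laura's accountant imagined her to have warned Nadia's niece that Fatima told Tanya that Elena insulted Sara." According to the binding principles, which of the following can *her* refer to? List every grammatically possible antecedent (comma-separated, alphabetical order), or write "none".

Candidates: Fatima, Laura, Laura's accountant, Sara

Laura

*her* is a pronoun; Principle B requires it to be free in its binding domain — the matrix clause.
— Fatima: subject of the clause headed by 'told'; is c-commanded by the pronoun; coreference would bind this R-expression — blocked (Principle C).
— Laura: possessor inside the subject DP of the matrix clause; does not c-command the pronoun — Principle B does not apply; allowed.
— Laura's accountant: subject of the matrix clause; c-commands the pronoun within its binding domain — blocked (Principle B).
— Sara: object of the clause headed by 'insulted'; is c-commanded by the pronoun; coreference would bind this R-expression — blocked (Principle C).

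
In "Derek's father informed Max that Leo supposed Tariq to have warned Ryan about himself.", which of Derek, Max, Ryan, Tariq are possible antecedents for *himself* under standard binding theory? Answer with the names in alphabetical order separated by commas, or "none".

*himself* is a reflexive; Principle A requires it to be bound within its binding domain — the clause headed by 'warned'.
— Derek: possessor inside the subject DP of the matrix clause; does not c-command the reflexive — cannot bind it (Principle A).
— Max: object of the matrix clause; c-commands the reflexive but lies outside its binding domain — cannot bind it (Principle A).
— Ryan: object of the clause headed by 'warned'; c-commands the reflexive within its binding domain — allowed (Principle A).
— Tariq: subject of the clause headed by 'warned'; c-commands the reflexive within its binding domain — allowed (Principle A).

Ryan, Tariq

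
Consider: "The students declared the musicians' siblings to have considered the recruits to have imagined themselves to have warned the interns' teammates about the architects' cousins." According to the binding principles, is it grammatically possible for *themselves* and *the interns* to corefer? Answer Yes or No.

*themselves* is a reflexive; Principle A requires it to be bound within its binding domain — the clause headed by 'imagined'.
— the interns: possessor inside the object DP of the clause headed by 'warned'; does not c-command the reflexive — cannot bind it (Principle A).

No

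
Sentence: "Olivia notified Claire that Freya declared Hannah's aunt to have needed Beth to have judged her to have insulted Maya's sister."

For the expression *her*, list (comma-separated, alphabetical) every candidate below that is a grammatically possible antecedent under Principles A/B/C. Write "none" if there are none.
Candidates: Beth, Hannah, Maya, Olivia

Hannah, Olivia

*her* is a pronoun; Principle B requires it to be free in its binding domain — the clause headed by 'judged'.
— Beth: subject of the clause headed by 'judged'; c-commands the pronoun within its binding domain — blocked (Principle B).
— Hannah: possessor inside the subject DP of the clause headed by 'needed'; does not c-command the pronoun — Principle B does not apply; allowed.
— Maya: possessor inside the object DP of the clause headed by 'insulted'; is c-commanded by the pronoun; coreference would bind this R-expression — blocked (Principle C).
— Olivia: subject of the matrix clause; c-commands the pronoun but lies outside its binding domain — allowed.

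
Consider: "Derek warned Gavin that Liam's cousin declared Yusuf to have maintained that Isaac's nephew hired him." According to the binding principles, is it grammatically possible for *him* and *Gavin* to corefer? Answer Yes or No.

Yes

*him* is a pronoun; Principle B requires it to be free in its binding domain — the clause headed by 'hired'.
— Gavin: object of the matrix clause; c-commands the pronoun but lies outside its binding domain — allowed.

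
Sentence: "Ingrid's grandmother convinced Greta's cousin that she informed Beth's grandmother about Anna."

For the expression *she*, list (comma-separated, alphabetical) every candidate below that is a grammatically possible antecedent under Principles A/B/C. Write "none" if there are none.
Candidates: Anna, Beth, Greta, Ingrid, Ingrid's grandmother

Greta, Ingrid, Ingrid's grandmother

*she* is a pronoun; Principle B requires it to be free in its binding domain — the clause headed by 'informed'.
— Anna: second object of the clause headed by 'informed'; is c-commanded by the pronoun; coreference would bind this R-expression — blocked (Principle C).
— Beth: possessor inside the object DP of the clause headed by 'informed'; is c-commanded by the pronoun; coreference would bind this R-expression — blocked (Principle C).
— Greta: possessor inside the object DP of the matrix clause; does not c-command the pronoun — Principle B does not apply; allowed.
— Ingrid: possessor inside the subject DP of the matrix clause; does not c-command the pronoun — Principle B does not apply; allowed.
— Ingrid's grandmother: subject of the matrix clause; c-commands the pronoun but lies outside its binding domain — allowed.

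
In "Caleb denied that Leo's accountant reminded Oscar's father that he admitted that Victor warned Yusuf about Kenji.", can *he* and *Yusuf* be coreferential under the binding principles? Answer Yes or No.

No

*Yusuf* is an R-expression; Principle C requires it to be free (not bound by any c-commanding expression).
— he: subject of the clause headed by 'admitted'; the pronoun c-commands the R-expression — coreference blocked (Principle C).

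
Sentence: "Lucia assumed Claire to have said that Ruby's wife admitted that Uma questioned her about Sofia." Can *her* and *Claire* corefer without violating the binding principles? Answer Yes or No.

Yes

*Claire* is an R-expression; Principle C requires it to be free (not bound by any c-commanding expression).
— her: object of the clause headed by 'questioned'; the pronoun does not c-command the R-expression — coreference allowed.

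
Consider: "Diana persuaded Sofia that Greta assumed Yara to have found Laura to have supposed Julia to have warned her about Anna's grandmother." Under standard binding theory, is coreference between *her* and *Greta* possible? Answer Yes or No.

Yes

*Greta* is an R-expression; Principle C requires it to be free (not bound by any c-commanding expression).
— her: object of the clause headed by 'warned'; the pronoun does not c-command the R-expression — coreference allowed.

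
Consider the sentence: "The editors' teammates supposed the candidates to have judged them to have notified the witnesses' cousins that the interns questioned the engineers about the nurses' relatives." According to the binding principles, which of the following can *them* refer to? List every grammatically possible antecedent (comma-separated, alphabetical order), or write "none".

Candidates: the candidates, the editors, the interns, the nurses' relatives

the editors

*them* is a pronoun; Principle B requires it to be free in its binding domain — the clause headed by 'judged'.
— the candidates: subject of the clause headed by 'judged'; c-commands the pronoun within its binding domain — blocked (Principle B).
— the editors: possessor inside the subject DP of the matrix clause; does not c-command the pronoun — Principle B does not apply; allowed.
— the interns: subject of the clause headed by 'questioned'; is c-commanded by the pronoun; coreference would bind this R-expression — blocked (Principle C).
— the nurses' relatives: second object of the clause headed by 'questioned'; is c-commanded by the pronoun; coreference would bind this R-expression — blocked (Principle C).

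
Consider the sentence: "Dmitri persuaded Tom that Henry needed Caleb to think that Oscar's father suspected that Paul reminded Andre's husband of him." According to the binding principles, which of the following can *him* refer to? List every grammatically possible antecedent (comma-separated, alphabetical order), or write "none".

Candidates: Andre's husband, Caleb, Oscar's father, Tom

Caleb, Oscar's father, Tom

*him* is a pronoun; Principle B requires it to be free in its binding domain — the clause headed by 'reminded'.
— Andre's husband: object of the clause headed by 'reminded'; c-commands the pronoun within its binding domain — blocked (Principle B).
— Caleb: subject of the clause headed by 'think'; c-commands the pronoun but lies outside its binding domain — allowed.
— Oscar's father: subject of the clause headed by 'suspected'; c-commands the pronoun but lies outside its binding domain — allowed.
— Tom: object of the matrix clause; c-commands the pronoun but lies outside its binding domain — allowed.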